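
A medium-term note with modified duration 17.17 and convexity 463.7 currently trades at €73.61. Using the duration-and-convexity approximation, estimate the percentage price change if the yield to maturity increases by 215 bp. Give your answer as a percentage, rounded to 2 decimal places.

-26.20%

Duration effect: -D_mod·Δy = -17.17 × (+0.0215) = -0.369155
Convexity effect: ½·C·(Δy)² = 0.5 × 463.7 × (0.0215)² = +0.1071726625
ΔP/P ≈ -0.369155 + 0.1071726625 = -0.2619823375
= -26.19823375%.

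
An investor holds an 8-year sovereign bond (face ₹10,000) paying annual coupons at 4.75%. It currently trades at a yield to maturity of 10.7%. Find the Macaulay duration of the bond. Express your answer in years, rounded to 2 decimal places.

6.56 years

Periodic yield y = 0.107. Discount each cash flow and weight by its year:
  t   CF        PV=CF/(1+0.107)^t    t·PV
  1       475.00       429.0876       429.0876
  2       475.00       387.6130       775.2261
  3       475.00       350.1473     1,050.4418
  4       475.00       316.3029     1,265.2115
  5       475.00       285.7298     1,428.6489
  6       475.00       258.1118     1,548.6709
  7       475.00       233.1633     1,632.1434
  8    10,475.00     4,644.8647    37,158.9173
  Σ                  6,905.0204    45,288.3474
Price P = Σ PV = 6,905.0204.
Macaulay duration = Σ(t·PV) / P = 45,288.3474 / 6,905.0204 = 6.55876 years.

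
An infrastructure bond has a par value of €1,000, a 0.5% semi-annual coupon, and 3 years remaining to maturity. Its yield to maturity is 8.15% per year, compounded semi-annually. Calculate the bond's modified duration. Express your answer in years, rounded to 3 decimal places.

2.862 years

Periodic yield y = 0.04075. First find Macaulay duration:
  t   CF        PV=CF/(1+0.04075)^t    t·PV
  1         2.50         2.4021         2.4021
  2         2.50         2.3081         4.6161
  3         2.50         2.2177         6.6531
  4         2.50         2.1309         8.5234
  5         2.50         2.0474        10.2371
  6     1,002.50       788.8708     4,733.2246
  Σ                    799.9769     4,765.6565
P = 799.9769; Macaulay duration = 4,765.6565 / 799.9769 = 5.95724 half-year periods = 2.97862 years.
Modified duration = D_Mac / (1 + y) = 2.97862 / 1.04075 = 2.86199 years.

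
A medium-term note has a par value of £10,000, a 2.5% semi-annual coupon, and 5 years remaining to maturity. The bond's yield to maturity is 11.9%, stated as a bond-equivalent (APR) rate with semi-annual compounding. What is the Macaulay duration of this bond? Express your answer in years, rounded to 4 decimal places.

4.6489 years

Periodic yield y = 0.0595. Discount each cash flow and weight by its period:
  t   CF        PV=CF/(1+0.0595)^t    t·PV
  1       125.00       117.9802       117.9802
  2       125.00       111.3546       222.7092
  3       125.00       105.1011       315.3032
  4       125.00        99.1987       396.7950
  5       125.00        93.6279       468.1394
  6       125.00        88.3699       530.2193
  7       125.00        83.4072       583.8501
  8       125.00        78.7231       629.7850
  9       125.00        74.3021       668.7193
  10   10,125.00     5,680.4851    56,804.8505
  Σ                  6,532.5498    60,738.3511
Price P = Σ PV = 6,532.5498.
Macaulay duration = Σ(t·PV) / P = 60,738.3511 / 6,532.5498 = 9.29780 half-year periods.
In years: 9.29780 / 2 = 4.64890 years.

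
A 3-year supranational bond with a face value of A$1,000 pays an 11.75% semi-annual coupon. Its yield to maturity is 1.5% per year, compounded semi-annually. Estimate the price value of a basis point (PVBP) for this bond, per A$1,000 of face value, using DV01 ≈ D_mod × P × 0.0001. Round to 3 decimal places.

A$0.344

Periodic yield y = 0.0075.
  t   CF        PV=CF/(1+0.0075)^t    t·PV
  1        58.75        58.3127        58.3127
  2        58.75        57.8786       115.7571
  3        58.75        57.4477       172.3431
  4        58.75        57.0201       228.0802
  5        58.75        56.5956       282.9780
  6     1,058.75     1,012.3323     6,073.9938
  Σ                  1,299.5869     6,931.4649
P = 1,299.5869; D_Mac = 5.33359 half-year periods = 2.66680 yrs; D_mod = 2.64694 yrs.
DV01 ≈ 2.64694 × 1,299.5869 × 0.0001 = 0.343993.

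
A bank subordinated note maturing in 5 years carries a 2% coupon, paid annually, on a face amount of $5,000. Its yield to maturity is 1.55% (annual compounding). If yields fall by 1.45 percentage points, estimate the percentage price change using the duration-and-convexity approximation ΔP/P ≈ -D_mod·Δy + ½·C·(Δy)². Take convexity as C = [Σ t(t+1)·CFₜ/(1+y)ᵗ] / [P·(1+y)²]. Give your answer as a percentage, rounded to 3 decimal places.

+7.159%

With y = 0.0155:
  t   CF        PV=CF/(1+0.0155)^t    t·PV        t(t+1)·PV
  1       100.00        98.4737        98.4737         196.9473
  2       100.00        96.9706       193.9412         581.8237
  3       100.00        95.4905       286.4715       1,145.8861
  4       100.00        94.0330       376.1320       1,880.6600
  5     5,100.00     4,722.4845    23,612.4223     141,674.5338
  Σ                  5,107.4522    24,567.4407     145,479.8509
P = 5,107.4522; D_Mac = 4.81012 yrs; D_mod = 4.73670 yrs; C = 27.62095.
Duration effect: -4.73670 × (-0.0145) = +0.068682
Convexity effect: 0.5 × 27.62095 × (-0.0145)² = +0.0029037
ΔP/P ≈ +0.068682 + 0.0029037 = +0.071586 = +7.1586%.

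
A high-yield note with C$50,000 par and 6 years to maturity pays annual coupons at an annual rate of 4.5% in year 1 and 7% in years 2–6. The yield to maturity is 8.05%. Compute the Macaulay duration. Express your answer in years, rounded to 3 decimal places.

5.176 years

Periodic yield y = 0.0805. Discount each cash flow and weight by its year:
  t   CF        PV=CF/(1+0.0805)^t    t·PV
  1     2,250.00     2,082.3693     2,082.3693
  2     3,500.00     2,997.9094     5,995.8188
  3     3,500.00     2,774.5575     8,323.6725
  4     3,500.00     2,567.8459    10,271.3836
  5     3,500.00     2,376.5349    11,882.6743
  6    53,500.00    33,620.5764   201,723.4583
  Σ                 46,419.7933   240,279.3768
Price P = Σ PV = 46,419.7933.
Macaulay duration = Σ(t·PV) / P = 240,279.3768 / 46,419.7933 = 5.17623 years.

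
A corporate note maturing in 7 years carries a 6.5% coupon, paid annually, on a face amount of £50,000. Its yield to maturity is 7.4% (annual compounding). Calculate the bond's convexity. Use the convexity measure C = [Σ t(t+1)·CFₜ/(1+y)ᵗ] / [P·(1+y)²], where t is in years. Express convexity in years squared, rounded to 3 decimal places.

With y = 0.074:
  t   CF        PV=CF/(1+0.074)^t    t·PV        t(t+1)·PV
  1     3,250.00     3,026.0708     3,026.0708       6,052.1415
  2     3,250.00     2,817.5705     5,635.1411      16,905.4233
  3     3,250.00     2,623.4363     7,870.3088      31,481.2351
  4     3,250.00     2,442.6781     9,770.7123      48,853.5616
  5     3,250.00     2,274.3744    11,371.8719      68,231.2313
  6     3,250.00     2,117.6670    12,706.0021      88,942.0148
  7    53,250.00    32,306.4801   226,145.3606   1,809,162.8848
  Σ                 47,608.2771   276,525.4676   2,069,628.4925
P = 47,608.2771.
Convexity = Σ t(t+1)·PV / [P·(1+y)²] = 2,069,628.4925 / (47,608.2771 × 1.153476) = 37.68785.

37.688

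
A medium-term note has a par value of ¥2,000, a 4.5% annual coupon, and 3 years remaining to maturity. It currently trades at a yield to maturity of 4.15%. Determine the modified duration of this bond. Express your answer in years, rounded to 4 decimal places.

Periodic yield y = 0.0415. First find Macaulay duration:
  t   CF        PV=CF/(1+0.0415)^t    t·PV
  1        90.00        86.4138        86.4138
  2        90.00        82.9705       165.9411
  3     2,090.00     1,849.9861     5,549.9583
  Σ                  2,019.3705     5,802.3132
P = 2,019.3705; Macaulay duration = 5,802.3132 / 2,019.3705 = 2.87333 years.
Modified duration = D_Mac / (1 + y) = 2.87333 / 1.0415 = 2.75884 years.

2.7588 years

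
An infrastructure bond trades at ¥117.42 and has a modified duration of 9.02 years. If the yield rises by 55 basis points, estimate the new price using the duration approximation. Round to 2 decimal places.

¥111.59

Duration approximation: ΔP/P ≈ -D_mod · Δy = -9.02 × (+0.0055) = -0.049610.
New price ≈ 117.42 × (1 - 0.049610) = 111.5947938.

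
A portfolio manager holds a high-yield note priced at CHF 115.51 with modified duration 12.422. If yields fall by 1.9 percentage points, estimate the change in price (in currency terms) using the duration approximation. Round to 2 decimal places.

+CHF 27.26

Duration approximation: ΔP/P ≈ -D_mod · Δy = -12.422 × (-0.019) = +0.236018.
ΔP ≈ 115.51 × (+0.236018) = +27.26243918.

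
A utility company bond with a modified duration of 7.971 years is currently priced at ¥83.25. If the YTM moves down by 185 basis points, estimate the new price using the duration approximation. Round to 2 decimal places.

Duration approximation: ΔP/P ≈ -D_mod · Δy = -7.971 × (-0.0185) = +0.1474635.
New price ≈ 83.25 × (1 + 0.1474635) = 95.526336375.

¥95.53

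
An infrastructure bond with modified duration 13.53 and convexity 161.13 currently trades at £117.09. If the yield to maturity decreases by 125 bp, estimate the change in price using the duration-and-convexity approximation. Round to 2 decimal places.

+£21.28

Duration effect: -D_mod·Δy = -13.53 × (-0.0125) = +0.169125
Convexity effect: ½·C·(Δy)² = 0.5 × 161.13 × (-0.0125)² = +0.01258828125
ΔP/P ≈ +0.169125 + 0.01258828125 = +0.18171328125
ΔP ≈ 117.09 × (+0.18171328125) = +21.2768081015625.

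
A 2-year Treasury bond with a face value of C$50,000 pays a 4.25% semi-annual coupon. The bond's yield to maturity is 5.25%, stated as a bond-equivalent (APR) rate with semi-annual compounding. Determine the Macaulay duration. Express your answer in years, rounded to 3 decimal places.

1.938 years

Periodic yield y = 0.02625. Discount each cash flow and weight by its period:
  t   CF        PV=CF/(1+0.02625)^t    t·PV
  1     1,062.50     1,035.3228     1,035.3228
  2     1,062.50     1,008.8407     2,017.6814
  3     1,062.50       983.0360     2,949.1080
  4    51,062.50    46,035.1321   184,140.5283
  Σ                 49,062.3316   190,142.6405
Price P = Σ PV = 49,062.3316.
Macaulay duration = Σ(t·PV) / P = 190,142.6405 / 49,062.3316 = 3.87553 half-year periods.
In years: 3.87553 / 2 = 1.93777 years.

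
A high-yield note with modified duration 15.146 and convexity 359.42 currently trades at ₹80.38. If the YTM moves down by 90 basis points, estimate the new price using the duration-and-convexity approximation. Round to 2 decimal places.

₹92.51

Duration effect: -D_mod·Δy = -15.146 × (-0.009) = +0.136314
Convexity effect: ½·C·(Δy)² = 0.5 × 359.42 × (-0.009)² = +0.01455651
ΔP/P ≈ +0.136314 + 0.01455651 = +0.15087051
New price ≈ 80.38 × (1 + 0.15087051) = 92.5069715938.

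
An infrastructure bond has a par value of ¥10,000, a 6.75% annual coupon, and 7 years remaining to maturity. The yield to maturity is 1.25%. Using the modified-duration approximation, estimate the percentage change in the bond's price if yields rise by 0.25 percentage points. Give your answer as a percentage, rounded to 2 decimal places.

-1.48%

Periodic yield y = 0.0125. Modified duration first:
  t   CF        PV=CF/(1+0.0125)^t    t·PV
  1       675.00       666.6667       666.6667
  2       675.00       658.4362     1,316.8724
  3       675.00       650.3074     1,950.9221
  4       675.00       642.2789     2,569.1155
  5       675.00       634.3495     3,171.7476
  6       675.00       626.5180     3,759.1082
  7    10,675.00     9,785.9425    68,501.5976
  Σ                 13,664.4992    81,936.0302
P = 13,664.4992; D_Mac = 5.99627 yrs; D_mod = 5.99627/(1+0.0125) = 5.92224 yrs.
ΔP/P ≈ -D_mod · Δy = -5.92224 × (+0.0025) = -0.014806 = -1.4806%.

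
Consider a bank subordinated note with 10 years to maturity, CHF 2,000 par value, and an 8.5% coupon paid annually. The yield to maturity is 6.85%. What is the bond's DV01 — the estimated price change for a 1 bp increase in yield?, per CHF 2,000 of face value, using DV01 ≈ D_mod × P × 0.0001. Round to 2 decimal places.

Periodic yield y = 0.0685.
  t   CF        PV=CF/(1+0.0685)^t    t·PV
  1       170.00       159.1015       159.1015
  2       170.00       148.9018       297.8035
  3       170.00       139.3559       418.0677
  4       170.00       130.4220       521.6880
  5       170.00       122.0608       610.3041
  6       170.00       114.2357       685.4141
  7       170.00       106.9122       748.3853
  8       170.00       100.0582       800.4656
  9       170.00        93.6436       842.7926
  10    2,170.00     1,118.7021    11,187.0214
  Σ                  2,233.3939    16,271.0438
P = 2,233.3939; D_Mac = 7.28534 yrs; D_mod = 6.81829 yrs.
DV01 ≈ 6.81829 × 2,233.3939 × 0.0001 = 1.522793.

CHF 1.52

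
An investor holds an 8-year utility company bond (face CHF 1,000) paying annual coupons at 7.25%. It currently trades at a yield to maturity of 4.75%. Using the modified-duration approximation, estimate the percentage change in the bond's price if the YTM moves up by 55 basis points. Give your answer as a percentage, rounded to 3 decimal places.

Periodic yield y = 0.0475. Modified duration first:
  t   CF        PV=CF/(1+0.0475)^t    t·PV
  1        72.50        69.2124        69.2124
  2        72.50        66.0739       132.1478
  3        72.50        63.0777       189.2331
  4        72.50        60.2174       240.8695
  5        72.50        57.4868       287.4338
  6        72.50        54.8800       329.2798
  7        72.50        52.3914       366.7396
  8     1,072.50       739.8864     5,919.0912
  Σ                  1,163.2259     7,534.0073
P = 1,163.2259; D_Mac = 6.47682 yrs; D_mod = 6.47682/(1+0.0475) = 6.18312 yrs.
ΔP/P ≈ -D_mod · Δy = -6.18312 × (+0.0055) = -0.034007 = -3.4007%.

-3.401%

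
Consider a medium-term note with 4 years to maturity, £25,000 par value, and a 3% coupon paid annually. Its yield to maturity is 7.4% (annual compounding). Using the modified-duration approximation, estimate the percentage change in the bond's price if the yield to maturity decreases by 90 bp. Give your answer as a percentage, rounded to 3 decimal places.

Periodic yield y = 0.074. Modified duration first:
  t   CF        PV=CF/(1+0.074)^t    t·PV
  1       750.00       698.3240       698.3240
  2       750.00       650.2086     1,300.4172
  3       750.00       605.4084     1,816.2251
  4    25,750.00    19,353.5263    77,414.1054
  Σ                 21,307.4673    81,229.0717
P = 21,307.4673; D_Mac = 3.81223 yrs; D_mod = 3.81223/(1+0.074) = 3.54957 yrs.
ΔP/P ≈ -D_mod · Δy = -3.54957 × (-0.009) = +0.031946 = +3.1946%.

+3.195%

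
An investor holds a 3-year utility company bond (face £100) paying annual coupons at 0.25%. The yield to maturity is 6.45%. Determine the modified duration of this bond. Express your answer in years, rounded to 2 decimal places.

Periodic yield y = 0.0645. First find Macaulay duration:
  t   CF        PV=CF/(1+0.0645)^t    t·PV
  1         0.25         0.2349         0.2349
  2         0.25         0.2206         0.4412
  3       100.25        83.1089       249.3266
  Σ                     83.5643       250.0027
P = 83.5643; Macaulay duration = 250.0027 / 83.5643 = 2.99174 years.
Modified duration = D_Mac / (1 + y) = 2.99174 / 1.0645 = 2.81046 years.

2.81 years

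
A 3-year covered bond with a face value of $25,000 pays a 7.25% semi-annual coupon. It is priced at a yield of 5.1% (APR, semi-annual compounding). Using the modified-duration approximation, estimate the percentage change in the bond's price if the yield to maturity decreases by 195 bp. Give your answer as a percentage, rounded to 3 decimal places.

+5.244%

Periodic yield y = 0.0255. Modified duration first:
  t   CF        PV=CF/(1+0.0255)^t    t·PV
  1       906.25       883.7153       883.7153
  2       906.25       861.7409     1,723.4817
  3       906.25       840.3129     2,520.9387
  4       906.25       819.4177     3,277.6710
  5       906.25       799.0422     3,995.2108
  6    25,906.25    22,273.6076   133,641.6455
  Σ                 26,477.8365   146,042.6629
P = 26,477.8365; D_Mac = 5.51566 half-year periods = 2.75783 yrs; D_mod = 2.75783/(1+0.0255) = 2.68925 yrs.
ΔP/P ≈ -D_mod · Δy = -2.68925 × (-0.0195) = +0.052440 = +5.2440%.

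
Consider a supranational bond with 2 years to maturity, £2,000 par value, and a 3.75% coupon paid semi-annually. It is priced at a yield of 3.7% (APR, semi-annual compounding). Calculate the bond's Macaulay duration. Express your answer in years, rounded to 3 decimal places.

1.945 years

Periodic yield y = 0.0185. Discount each cash flow and weight by its period:
  t   CF        PV=CF/(1+0.0185)^t    t·PV
  1        37.50        36.8189        36.8189
  2        37.50        36.1501        72.3001
  3        37.50        35.4934       106.4803
  4     2,037.50     1,893.4484     7,573.7938
  Σ                  2,001.9108     7,789.3931
Price P = Σ PV = 2,001.9108.
Macaulay duration = Σ(t·PV) / P = 7,789.3931 / 2,001.9108 = 3.89098 half-year periods.
In years: 3.89098 / 2 = 1.94549 years.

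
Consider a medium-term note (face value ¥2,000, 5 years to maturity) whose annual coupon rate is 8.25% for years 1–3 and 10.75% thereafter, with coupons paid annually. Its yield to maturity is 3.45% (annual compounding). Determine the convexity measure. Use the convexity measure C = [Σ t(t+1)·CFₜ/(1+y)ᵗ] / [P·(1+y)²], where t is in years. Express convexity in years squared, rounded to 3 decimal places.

23.313

With y = 0.0345:
  t   CF        PV=CF/(1+0.0345)^t    t·PV        t(t+1)·PV
  1       165.00       159.4973       159.4973         318.9947
  2       165.00       154.1782       308.3564         925.0692
  3       165.00       149.0364       447.1093       1,788.4372
  4       215.00       187.7226       750.8903       3,754.4513
  5     2,215.00     1,869.4819     9,347.4093      56,084.4558
  Σ                  2,519.9164    11,013.2626      62,871.4082
P = 2,519.9164.
Convexity = Σ t(t+1)·PV / [P·(1+y)²] = 62,871.4082 / (2,519.9164 × 1.070190) = 23.31342.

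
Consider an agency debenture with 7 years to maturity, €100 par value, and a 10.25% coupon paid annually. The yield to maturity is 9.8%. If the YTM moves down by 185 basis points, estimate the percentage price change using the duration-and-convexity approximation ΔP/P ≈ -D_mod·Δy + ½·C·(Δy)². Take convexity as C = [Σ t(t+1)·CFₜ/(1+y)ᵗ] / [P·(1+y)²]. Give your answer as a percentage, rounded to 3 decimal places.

+9.551%

With y = 0.098:
  t   CF        PV=CF/(1+0.098)^t    t·PV        t(t+1)·PV
  1        10.25         9.3352         9.3352          18.6703
  2        10.25         8.5020        17.0039          51.0118
  3        10.25         7.7431        23.2294          92.9176
  4        10.25         7.0520        28.2081         141.0407
  5        10.25         6.4226        32.1131         192.6786
  6        10.25         5.8494        35.0963         245.6740
  7       110.25        57.3010       401.1070       3,208.8561
  Σ                    102.2053       546.0930       3,950.8491
P = 102.2053; D_Mac = 5.34310 yrs; D_mod = 4.86621 yrs; C = 32.06361.
Duration effect: -4.86621 × (-0.0185) = +0.090025
Convexity effect: 0.5 × 32.06361 × (-0.0185)² = +0.0054869
ΔP/P ≈ +0.090025 + 0.0054869 = +0.095512 = +9.5512%.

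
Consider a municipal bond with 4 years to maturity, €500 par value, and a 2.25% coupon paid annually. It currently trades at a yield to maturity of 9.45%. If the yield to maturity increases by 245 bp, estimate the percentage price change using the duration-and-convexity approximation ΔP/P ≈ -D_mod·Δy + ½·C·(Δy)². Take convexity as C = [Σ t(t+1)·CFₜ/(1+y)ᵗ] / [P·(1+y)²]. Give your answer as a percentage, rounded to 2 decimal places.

-8.14%

With y = 0.0945:
  t   CF        PV=CF/(1+0.0945)^t    t·PV        t(t+1)·PV
  1        11.25        10.2787        10.2787          20.5573
  2        11.25         9.3912        18.7824          56.3472
  3        11.25         8.5804        25.7411         102.9643
  4       511.25       356.2626     1,425.0505       7,125.2524
  Σ                    384.5128     1,479.8526       7,305.1212
P = 384.5128; D_Mac = 3.84864 yrs; D_mod = 3.51635 yrs; C = 15.85934.
Duration effect: -3.51635 × (+0.0245) = -0.086151
Convexity effect: 0.5 × 15.85934 × (0.0245)² = +0.0047598
ΔP/P ≈ -0.086151 + 0.0047598 = -0.081391 = -8.1391%.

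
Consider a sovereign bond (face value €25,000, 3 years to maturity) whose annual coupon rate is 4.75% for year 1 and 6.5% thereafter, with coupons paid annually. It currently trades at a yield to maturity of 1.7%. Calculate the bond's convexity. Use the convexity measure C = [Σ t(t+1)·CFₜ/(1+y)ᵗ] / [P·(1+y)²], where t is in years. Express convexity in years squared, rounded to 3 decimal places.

With y = 0.017:
  t   CF        PV=CF/(1+0.017)^t    t·PV        t(t+1)·PV
  1     1,187.50     1,167.6500     1,167.6500       2,335.2999
  2     1,625.00     1,571.1276     3,142.2552       9,426.7656
  3    26,625.00    25,312.0172    75,936.0517     303,744.2069
  Σ                 28,050.7948    80,245.9569     315,506.2725
P = 28,050.7948.
Convexity = Σ t(t+1)·PV / [P·(1+y)²] = 315,506.2725 / (28,050.7948 × 1.034289) = 10.87479.

10.875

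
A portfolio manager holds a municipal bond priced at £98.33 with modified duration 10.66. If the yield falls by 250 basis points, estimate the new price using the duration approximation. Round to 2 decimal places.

Duration approximation: ΔP/P ≈ -D_mod · Δy = -10.66 × (-0.025) = +0.266500.
New price ≈ 98.33 × (1 + 0.266500) = 124.534945.

£124.53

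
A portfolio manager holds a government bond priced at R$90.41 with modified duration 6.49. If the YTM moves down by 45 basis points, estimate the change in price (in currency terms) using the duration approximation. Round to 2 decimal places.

Duration approximation: ΔP/P ≈ -D_mod · Δy = -6.49 × (-0.0045) = +0.029205.
ΔP ≈ 90.41 × (+0.029205) = +2.64042405.

+R$2.64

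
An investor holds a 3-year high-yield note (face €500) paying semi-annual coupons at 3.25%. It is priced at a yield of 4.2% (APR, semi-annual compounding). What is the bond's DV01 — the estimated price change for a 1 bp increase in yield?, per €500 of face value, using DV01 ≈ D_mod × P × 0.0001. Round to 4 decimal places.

Periodic yield y = 0.021.
  t   CF        PV=CF/(1+0.021)^t    t·PV
  1        8.125         7.9579         7.9579
  2        8.125         7.7942        15.5884
  3        8.125         7.6339        22.9017
  4        8.125         7.4769        29.9075
  5        8.125         7.3231        36.6155
  6      508.125       448.5554     2,691.3325
  Σ                    486.7414     2,804.3035
P = 486.7414; D_Mac = 5.76138 half-year periods = 2.88069 yrs; D_mod = 2.82144 yrs.
DV01 ≈ 2.82144 × 486.7414 × 0.0001 = 0.137331.

€0.1373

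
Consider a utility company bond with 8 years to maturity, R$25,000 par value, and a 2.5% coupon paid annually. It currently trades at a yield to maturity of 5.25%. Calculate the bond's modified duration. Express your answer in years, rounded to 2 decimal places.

6.91 years

Periodic yield y = 0.0525. First find Macaulay duration:
  t   CF        PV=CF/(1+0.0525)^t    t·PV
  1       625.00       593.8242       593.8242
  2       625.00       564.2035     1,128.4071
  3       625.00       536.0604     1,608.1811
  4       625.00       509.3210     2,037.2841
  5       625.00       483.9155     2,419.5773
  6       625.00       459.7772     2,758.6629
  7       625.00       436.8429     3,057.9003
  8    25,625.00    17,017.1583   136,137.2661
  Σ                 20,601.1029   149,741.1032
P = 20,601.1029; Macaulay duration = 149,741.1032 / 20,601.1029 = 7.26860 years.
Modified duration = D_Mac / (1 + y) = 7.26860 / 1.0525 = 6.90603 years.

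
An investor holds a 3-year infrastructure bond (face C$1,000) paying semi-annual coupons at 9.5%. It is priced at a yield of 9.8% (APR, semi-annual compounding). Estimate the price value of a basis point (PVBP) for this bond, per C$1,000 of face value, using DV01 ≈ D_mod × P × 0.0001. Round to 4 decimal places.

C$0.2534

Periodic yield y = 0.049.
  t   CF        PV=CF/(1+0.049)^t    t·PV
  1        47.50        45.2812        45.2812
  2        47.50        43.1661        86.3322
  3        47.50        41.1497       123.4492
  4        47.50        39.2276       156.9104
  5        47.50        37.3952       186.9761
  6     1,047.50       786.1422     4,716.8531
  Σ                    992.3621     5,315.8022
P = 992.3621; D_Mac = 5.35672 half-year periods = 2.67836 yrs; D_mod = 2.55325 yrs.
DV01 ≈ 2.55325 × 992.3621 × 0.0001 = 0.253375.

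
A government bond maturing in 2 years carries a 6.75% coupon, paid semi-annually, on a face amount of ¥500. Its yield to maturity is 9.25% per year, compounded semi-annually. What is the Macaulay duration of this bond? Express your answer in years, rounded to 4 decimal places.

Periodic yield y = 0.04625. Discount each cash flow and weight by its period:
  t   CF        PV=CF/(1+0.04625)^t    t·PV
  1       16.875        16.1290        16.1290
  2       16.875        15.4160        30.8321
  3       16.875        14.7346        44.2037
  4      516.875       431.3637     1,725.4550
  Σ                    477.6434     1,816.6198
Price P = Σ PV = 477.6434.
Macaulay duration = Σ(t·PV) / P = 1,816.6198 / 477.6434 = 3.80330 half-year periods.
In years: 3.80330 / 2 = 1.90165 years.

1.9016 years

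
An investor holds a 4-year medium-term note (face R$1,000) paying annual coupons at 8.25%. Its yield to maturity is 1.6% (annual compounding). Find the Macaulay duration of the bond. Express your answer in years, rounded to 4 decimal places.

3.6161 years

Periodic yield y = 0.016. Discount each cash flow and weight by its year:
  t   CF        PV=CF/(1+0.016)^t    t·PV
  1        82.50        81.2008        81.2008
  2        82.50        79.9220       159.8441
  3        82.50        78.6634       235.9903
  4     1,082.50     1,015.9049     4,063.6198
  Σ                  1,255.6912     4,540.6549
Price P = Σ PV = 1,255.6912.
Macaulay duration = Σ(t·PV) / P = 4,540.6549 / 1,255.6912 = 3.61606 years.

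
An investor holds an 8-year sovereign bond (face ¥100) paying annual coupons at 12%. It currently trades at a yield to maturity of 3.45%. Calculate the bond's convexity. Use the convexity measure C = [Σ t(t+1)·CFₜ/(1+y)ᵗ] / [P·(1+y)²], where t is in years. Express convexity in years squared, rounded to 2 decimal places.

With y = 0.0345:
  t   CF        PV=CF/(1+0.0345)^t    t·PV        t(t+1)·PV
  1        12.00        11.5998        11.5998          23.1996
  2        12.00        11.2130        22.4259          67.2778
  3        12.00        10.8390        32.5170         130.0682
  4        12.00        10.4775        41.9102         209.5508
  5        12.00        10.1281        50.6406         303.8436
  6        12.00         9.7904        58.7421         411.1948
  7        12.00         9.4638        66.2469         529.9755
  8       112.00        85.3835       683.0682       6,147.6135
  Σ                    158.8952       967.1507       7,822.7237
P = 158.8952.
Convexity = Σ t(t+1)·PV / [P·(1+y)²] = 7,822.7237 / (158.8952 × 1.070190) = 46.00302.

46.00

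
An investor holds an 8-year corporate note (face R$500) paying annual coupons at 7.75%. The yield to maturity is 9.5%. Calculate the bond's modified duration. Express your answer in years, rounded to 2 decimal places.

Periodic yield y = 0.095. First find Macaulay duration:
  t   CF        PV=CF/(1+0.095)^t    t·PV
  1        38.75        35.3881        35.3881
  2        38.75        32.3179        64.6358
  3        38.75        29.5141        88.5423
  4        38.75        26.9535       107.8140
  5        38.75        24.6151       123.0754
  6        38.75        22.4795       134.8771
  7        38.75        20.5292       143.7047
  8       538.75       260.6600     2,085.2797
  Σ                    452.4574     2,783.3171
P = 452.4574; Macaulay duration = 2,783.3171 / 452.4574 = 6.15156 years.
Modified duration = D_Mac / (1 + y) = 6.15156 / 1.095 = 5.61786 years.

5.62 years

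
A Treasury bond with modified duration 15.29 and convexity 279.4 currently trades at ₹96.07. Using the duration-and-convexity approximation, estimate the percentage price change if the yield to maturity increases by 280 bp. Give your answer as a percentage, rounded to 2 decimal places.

Duration effect: -D_mod·Δy = -15.29 × (+0.028) = -0.428120
Convexity effect: ½·C·(Δy)² = 0.5 × 279.4 × (0.028)² = +0.1095248
ΔP/P ≈ -0.428120 + 0.1095248 = -0.3185952
= -31.85952%.

-31.86%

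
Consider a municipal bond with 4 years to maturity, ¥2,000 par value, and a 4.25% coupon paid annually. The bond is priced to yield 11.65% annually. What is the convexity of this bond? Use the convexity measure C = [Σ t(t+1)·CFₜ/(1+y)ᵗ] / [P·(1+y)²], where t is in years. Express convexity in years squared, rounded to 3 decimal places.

14.585

With y = 0.1165:
  t   CF        PV=CF/(1+0.1165)^t    t·PV        t(t+1)·PV
  1        85.00        76.1308        76.1308         152.2615
  2        85.00        68.1870       136.3740         409.1219
  3        85.00        61.0721       183.2163         732.8650
  4     2,085.00     1,341.7486     5,366.9944      26,834.9719
  Σ                  1,547.1384     5,762.7154      28,129.2204
P = 1,547.1384.
Convexity = Σ t(t+1)·PV / [P·(1+y)²] = 28,129.2204 / (1,547.1384 × 1.246572) = 14.58516.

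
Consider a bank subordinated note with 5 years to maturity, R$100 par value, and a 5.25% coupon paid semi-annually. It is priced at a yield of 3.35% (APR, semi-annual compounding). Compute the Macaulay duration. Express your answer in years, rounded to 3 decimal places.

4.488 years

Periodic yield y = 0.01675. Discount each cash flow and weight by its period:
  t   CF        PV=CF/(1+0.01675)^t    t·PV
  1        2.625         2.5818         2.5818
  2        2.625         2.5392         5.0784
  3        2.625         2.4974         7.4922
  4        2.625         2.4563         9.8250
  5        2.625         2.4158        12.0789
  6        2.625         2.3760        14.2559
  7        2.625         2.3368        16.3579
  8        2.625         2.2983        18.3868
  9        2.625         2.2605        20.3444
  10     102.625        86.9183       869.1833
  Σ                    108.6804       975.5846
Price P = Σ PV = 108.6804.
Macaulay duration = Σ(t·PV) / P = 975.5846 / 108.6804 = 8.97664 half-year periods.
In years: 8.97664 / 2 = 4.48832 years.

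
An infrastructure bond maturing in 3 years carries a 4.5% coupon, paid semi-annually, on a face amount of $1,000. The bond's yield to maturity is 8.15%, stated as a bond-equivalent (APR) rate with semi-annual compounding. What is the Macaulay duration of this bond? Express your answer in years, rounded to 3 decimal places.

Periodic yield y = 0.04075. Discount each cash flow and weight by its period:
  t   CF        PV=CF/(1+0.04075)^t    t·PV
  1        22.50        21.6190        21.6190
  2        22.50        20.7725        41.5451
  3        22.50        19.9592        59.8776
  4        22.50        19.1777        76.7109
  5        22.50        18.4268        92.1341
  6     1,022.50       804.6088     4,827.6530
  Σ                    904.5641     5,119.5397
Price P = Σ PV = 904.5641.
Macaulay duration = Σ(t·PV) / P = 5,119.5397 / 904.5641 = 5.65968 half-year periods.
In years: 5.65968 / 2 = 2.82984 years.

2.830 years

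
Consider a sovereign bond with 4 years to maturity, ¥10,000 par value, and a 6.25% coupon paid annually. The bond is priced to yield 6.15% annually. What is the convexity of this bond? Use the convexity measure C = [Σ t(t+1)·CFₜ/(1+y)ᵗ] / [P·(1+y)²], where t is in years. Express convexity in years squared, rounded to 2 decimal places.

15.76

With y = 0.0615:
  t   CF        PV=CF/(1+0.0615)^t    t·PV        t(t+1)·PV
  1       625.00       588.7894       588.7894       1,177.5789
  2       625.00       554.6768     1,109.3536       3,328.0609
  3       625.00       522.5406     1,567.6217       6,270.4869
  4    10,625.00     8,368.5255    33,474.1021     167,370.5103
  Σ                 10,034.5324    36,739.8669     178,146.6371
P = 10,034.5324.
Convexity = Σ t(t+1)·PV / [P·(1+y)²] = 178,146.6371 / (10,034.5324 × 1.126782) = 15.75580.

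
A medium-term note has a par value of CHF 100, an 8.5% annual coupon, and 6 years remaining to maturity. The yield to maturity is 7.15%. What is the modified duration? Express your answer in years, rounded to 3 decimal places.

Periodic yield y = 0.0715. First find Macaulay duration:
  t   CF        PV=CF/(1+0.0715)^t    t·PV
  1         8.50         7.9328         7.9328
  2         8.50         7.4035        14.8069
  3         8.50         6.9094        20.7283
  4         8.50         6.4484        25.7935
  5         8.50         6.0181        30.0904
  6       108.50        71.6930       430.1579
  Σ                    106.4051       529.5099
P = 106.4051; Macaulay duration = 529.5099 / 106.4051 = 4.97636 years.
Modified duration = D_Mac / (1 + y) = 4.97636 / 1.0715 = 4.64429 years.

4.644 years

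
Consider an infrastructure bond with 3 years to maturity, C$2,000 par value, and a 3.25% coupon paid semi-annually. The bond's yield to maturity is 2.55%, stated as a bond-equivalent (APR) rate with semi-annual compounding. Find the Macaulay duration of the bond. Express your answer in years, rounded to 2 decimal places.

2.88 years

Periodic yield y = 0.01275. Discount each cash flow and weight by its period:
  t   CF        PV=CF/(1+0.01275)^t    t·PV
  1        32.50        32.0908        32.0908
  2        32.50        31.6868        63.3737
  3        32.50        31.2879        93.8637
  4        32.50        30.8940       123.5761
  5        32.50        30.5051       152.5254
  6     2,032.50     1,883.7230    11,302.3381
  Σ                  2,040.1877    11,767.7678
Price P = Σ PV = 2,040.1877.
Macaulay duration = Σ(t·PV) / P = 11,767.7678 / 2,040.1877 = 5.76798 half-year periods.
In years: 5.76798 / 2 = 2.88399 years.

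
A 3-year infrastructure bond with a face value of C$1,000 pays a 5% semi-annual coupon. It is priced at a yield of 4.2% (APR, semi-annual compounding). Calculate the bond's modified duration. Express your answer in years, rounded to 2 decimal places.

2.77 years

Periodic yield y = 0.021. First find Macaulay duration:
  t   CF        PV=CF/(1+0.021)^t    t·PV
  1        25.00        24.4858        24.4858
  2        25.00        23.9822        47.9643
  3        25.00        23.4889        70.4667
  4        25.00        23.0058        92.0231
  5        25.00        22.5326       112.6630
  6     1,025.00       904.8350     5,429.0103
  Σ                  1,022.3303     5,776.6133
P = 1,022.3303; Macaulay duration = 5,776.6133 / 1,022.3303 = 5.65044 half-year periods = 2.82522 years.
Modified duration = D_Mac / (1 + y) = 2.82522 / 1.021 = 2.76711 years.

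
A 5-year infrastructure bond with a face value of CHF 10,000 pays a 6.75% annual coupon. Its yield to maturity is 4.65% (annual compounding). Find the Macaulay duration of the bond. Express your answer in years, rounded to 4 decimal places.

Periodic yield y = 0.0465. Discount each cash flow and weight by its year:
  t   CF        PV=CF/(1+0.0465)^t    t·PV
  1       675.00       645.0072       645.0072
  2       675.00       616.3470     1,232.6941
  3       675.00       588.9604     1,766.8811
  4       675.00       562.7906     2,251.1624
  5    10,675.00     8,504.9491    42,524.7456
  Σ                 10,918.0543    48,420.4904
Price P = Σ PV = 10,918.0543.
Macaulay duration = Σ(t·PV) / P = 48,420.4904 / 10,918.0543 = 4.43490 years.

4.4349 years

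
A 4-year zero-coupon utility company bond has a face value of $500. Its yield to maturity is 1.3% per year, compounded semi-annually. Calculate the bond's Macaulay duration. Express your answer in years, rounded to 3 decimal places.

4.000 years

A zero-coupon bond has a single cash flow at maturity, so its Macaulay duration equals its maturity: 4 years.
(Equivalently: 8 semi-annual periods ÷ 2 = 4 years.)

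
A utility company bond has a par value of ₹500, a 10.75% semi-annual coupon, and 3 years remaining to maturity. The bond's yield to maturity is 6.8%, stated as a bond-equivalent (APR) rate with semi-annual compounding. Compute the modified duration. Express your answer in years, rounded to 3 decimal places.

2.575 years

Periodic yield y = 0.034. First find Macaulay duration:
  t   CF        PV=CF/(1+0.034)^t    t·PV
  1       26.875        25.9913        25.9913
  2       26.875        25.1366        50.2733
  3       26.875        24.3101        72.9303
  4       26.875        23.5107        94.0430
  5       26.875        22.7377       113.6883
  6      526.875       431.1063     2,586.6377
  Σ                    552.7927     2,943.5639
P = 552.7927; Macaulay duration = 2,943.5639 / 552.7927 = 5.32490 half-year periods = 2.66245 years.
Modified duration = D_Mac / (1 + y) = 2.66245 / 1.034 = 2.57490 years.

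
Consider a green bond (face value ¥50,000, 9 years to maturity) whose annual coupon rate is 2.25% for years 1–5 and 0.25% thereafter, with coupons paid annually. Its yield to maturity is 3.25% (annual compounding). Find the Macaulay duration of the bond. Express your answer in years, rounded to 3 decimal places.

8.265 years

Periodic yield y = 0.0325. Discount each cash flow and weight by its year:
  t   CF        PV=CF/(1+0.0325)^t    t·PV
  1     1,125.00     1,089.5884     1,089.5884
  2     1,125.00     1,055.2914     2,110.5828
  3     1,125.00     1,022.0740     3,066.2220
  4     1,125.00       989.9022     3,959.6087
  5     1,125.00       958.7430     4,793.7152
  6       125.00       103.1739       619.0431
  7       125.00        99.9263       699.4838
  8       125.00        96.7809       774.2470
  9    50,125.00    37,587.5348   338,287.8128
  Σ                 43,003.0147   355,400.3037
Price P = Σ PV = 43,003.0147.
Macaulay duration = Σ(t·PV) / P = 355,400.3037 / 43,003.0147 = 8.26454 years.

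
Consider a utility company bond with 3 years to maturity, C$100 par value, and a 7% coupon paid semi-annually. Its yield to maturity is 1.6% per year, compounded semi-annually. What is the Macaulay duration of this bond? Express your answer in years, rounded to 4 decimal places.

2.7774 years

Periodic yield y = 0.008. Discount each cash flow and weight by its period:
  t   CF        PV=CF/(1+0.008)^t    t·PV
  1         3.50         3.4722         3.4722
  2         3.50         3.4447         6.8893
  3         3.50         3.4173        10.2520
  4         3.50         3.3902        13.5608
  5         3.50         3.3633        16.8165
  6       103.50        98.6682       592.0091
  Σ                    115.7559       643.0000
Price P = Σ PV = 115.7559.
Macaulay duration = Σ(t·PV) / P = 643.0000 / 115.7559 = 5.55479 half-year periods.
In years: 5.55479 / 2 = 2.77740 years.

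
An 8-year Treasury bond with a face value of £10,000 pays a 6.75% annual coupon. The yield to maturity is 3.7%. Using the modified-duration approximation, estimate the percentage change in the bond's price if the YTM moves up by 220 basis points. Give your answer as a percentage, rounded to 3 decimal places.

Periodic yield y = 0.037. Modified duration first:
  t   CF        PV=CF/(1+0.037)^t    t·PV
  1       675.00       650.9161       650.9161
  2       675.00       627.6915     1,255.3830
  3       675.00       605.2956     1,815.8867
  4       675.00       583.6987     2,334.7949
  5       675.00       562.8724     2,814.3622
  6       675.00       542.7892     3,256.7355
  7       675.00       523.4226     3,663.9583
  8    10,675.00     7,982.4799    63,859.8390
  Σ                 12,079.1661    79,651.8758
P = 12,079.1661; D_Mac = 6.59415 yrs; D_mod = 6.59415/(1+0.037) = 6.35888 yrs.
ΔP/P ≈ -D_mod · Δy = -6.35888 × (+0.022) = -0.139895 = -13.9895%.

-13.990%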